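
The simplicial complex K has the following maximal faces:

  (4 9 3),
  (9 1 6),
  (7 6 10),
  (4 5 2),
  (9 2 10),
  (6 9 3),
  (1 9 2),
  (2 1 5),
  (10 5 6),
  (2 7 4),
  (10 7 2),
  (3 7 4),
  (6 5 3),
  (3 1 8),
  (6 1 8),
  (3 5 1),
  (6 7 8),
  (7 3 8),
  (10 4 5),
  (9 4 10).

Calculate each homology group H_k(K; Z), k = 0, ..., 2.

H_0 ≅ Z,  H_1 ≅ Z ⊕ Z/2,  H_2 = 0.

K has 10 vertices, 30 edges, 20 triangles.
rank ∂_0 = 0, rank ∂_1 = 9 ⇒ b_0 = 10 − 0 − 9 = 1; all invariant factors of ∂_1 are 1 so no torsion. So H_0 = Z.
rank ∂_1 = 9, rank ∂_2 = 20 ⇒ b_1 = 30 − 9 − 20 = 1; ∂_2 has invariant factor(s) [2] giving torsion. So H_1 = Z ⊕ Z/2.
rank ∂_2 = 20, rank ∂_3 = 0 ⇒ b_2 = 20 − 20 − 0 = 0. So H_2 = 0.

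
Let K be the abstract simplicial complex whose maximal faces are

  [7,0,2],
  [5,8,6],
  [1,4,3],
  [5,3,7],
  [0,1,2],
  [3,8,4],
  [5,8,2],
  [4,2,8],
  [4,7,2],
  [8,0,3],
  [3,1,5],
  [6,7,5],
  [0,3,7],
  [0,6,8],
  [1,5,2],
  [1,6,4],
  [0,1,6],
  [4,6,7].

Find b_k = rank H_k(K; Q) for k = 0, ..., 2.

Order the vertices as 0 < 1 < 2 < 3 < 4 < 5 < 6 < 7 < 8. Listing each simplex with vertices in this order, K has dimension 2 with simplices:

  0-simplices (9): [0], [1], [2], [3], [4], [5], [6], [7], [8]
  1-simplices (27): (27 of them)
  2-simplices (18): [0,1,2], [0,1,6], [0,2,7], [0,3,7], [0,3,8], [0,6,8], [1,2,5], [1,3,4], [1,3,5], [1,4,6], [2,4,7], [2,4,8], [2,5,8], [3,4,8], [3,5,7], [4,6,7], [5,6,7], [5,6,8]

giving chain groups C_0 ≅ Z^9, C_1 ≅ Z^27, C_2 ≅ Z^18.

Boundary ∂_1: C_1 → C_0 maps an edge to its endpoints' difference, ∂[p,q] = q − p.
The 9×27 boundary matrix has rank 8 and Smith normal form diag(1,1,1,1,1,1,1,1).

Boundary ∂_2: C_2 → C_1 sends each 2-simplex [p,q,r] to [q,r] − [p,r] + [p,q]. For instance
  ∂[5,6,8] = [6,8] − [5,8] + [5,6],
  ∂[3,5,7] = [5,7] − [3,7] + [3,5].
As a 27×18 matrix over Z this has rank 17, with invariant factors (1,1,1,1,1,1,1,1,1,1,1,1,1,1,1,1,1).

Computing H_k = (kernel of ∂_k) / (image of ∂_{k+1}):

  H_0: rank C_0 − rank ∂_1 = 9 − 8 = 1, and the invariant factors of ∂_1 are all 1, so H_0 ≅ Z.
  H_1: rank ker ∂_1 − rank ∂_2 = (27 − 8) − 17 = 2, and the invariant factors of ∂_2 are all 1, so H_1 ≅ Z^2.
  H_2: rank ker ∂_2 − rank ∂_3 = (18 − 17) − 0 = 1, and there is no ∂_3, so H_2 ≅ Z.

As a check, the Euler characteristic is 9 − 27 + 18 = 0, which agrees with 1 − 2 + 1 = 0.

Hence the Betti numbers are b_0 = 1, b_1 = 2, b_2 = 1.

b_0 = 1, b_1 = 2, b_2 = 1.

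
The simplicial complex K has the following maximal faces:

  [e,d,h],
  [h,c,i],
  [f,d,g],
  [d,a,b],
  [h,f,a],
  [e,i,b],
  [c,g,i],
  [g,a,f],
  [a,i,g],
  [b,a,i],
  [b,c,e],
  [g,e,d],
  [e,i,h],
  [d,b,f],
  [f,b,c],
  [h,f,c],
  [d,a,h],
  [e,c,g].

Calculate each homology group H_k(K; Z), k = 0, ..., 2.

Take the total order a < b < c < d < e < f < g < h < i on the vertex set. Then K (dimension 2) consists of the simplices:

  0-simplices (9): a, b, c, d, e, f, g, h, i
  1-simplices (27): ab, ad, af, ag, ah, ai, bc, bd, be, bf, bi, ce, cf, cg, ch, ci, de, df, dg, dh, eg, eh, ei, fg, fh, gi, hi
  2-simplices (18): abd, abi, adh, afg, afh, agi, bce, bcf, bdf, bei, ceg, cfh, cgi, chi, deg, deh, dfg, ehi

giving chain groups C_0 ≅ Z^9, C_1 ≅ Z^27, C_2 ≅ Z^18.

The boundary map ∂_1: C_1 → C_0 sends each edge [p,q] (with p < q) to q − p. For instance
  ∂ab = b − a.
As a 9×27 matrix over Z this has rank 8, with invariant factors (1,1,1,1,1,1,1,1).

∂_2: C_2 → C_1 sends each 2-simplex [p,q,r] to [q,r] − [p,r] + [p,q]. For instance
  ∂bei = ei − bi + be,
  ∂bce = ce − be + bc.
As a 27×18 matrix over Z this has rank 18, with invariant factors (1,1,1,1,1,1,1,1,1,1,1,1,1,1,1,1,1,2).

Reading off H_k = ker ∂_k / im ∂_{k+1}:

  H_0: rank C_0 − rank ∂_1 = 9 − 8 = 1, and the invariant factors of ∂_1 are all 1, so H_0 ≅ Z.
  H_1: rank ker ∂_1 − rank ∂_2 = (27 − 8) − 18 = 1, and ∂_2 has invariant factor 2 > 1, so H_1 ≅ Z ⊕ Z_2.
  H_2: rank ker ∂_2 − rank ∂_3 = (18 − 18) − 0 = 0, and there is no ∂_3, so H_2 ≅ 0.

H_0 = Z,  H_1 = Z ⊕ Z_2,  H_2 = 0.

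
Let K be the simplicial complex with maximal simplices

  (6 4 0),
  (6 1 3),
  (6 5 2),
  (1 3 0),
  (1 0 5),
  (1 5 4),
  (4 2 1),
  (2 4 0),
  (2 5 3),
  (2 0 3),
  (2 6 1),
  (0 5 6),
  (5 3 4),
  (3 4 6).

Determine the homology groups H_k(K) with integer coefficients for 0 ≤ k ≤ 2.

H_0 ≅ Z,  H_1 ≅ Z^2,  H_2 ≅ Z.

Take the total order 0 < 1 < 2 < 3 < 4 < 5 < 6 on the vertex set. Then K (dimension 2) consists of the simplices:

  0-simplices (7): [0], [1], [2], [3], [4], [5], [6]
  1-simplices (21): [0,1], [0,2], [0,3], [0,4], [0,5], [0,6], [1,2], [1,3], [1,4], [1,5], [1,6], [2,3], [2,4], [2,5], [2,6], [3,4], [3,5], [3,6], [4,5], [4,6], [5,6]
  2-simplices (14): [0,1,3], [0,1,5], [0,2,3], [0,2,4], [0,4,6], [0,5,6], [1,2,4], [1,2,6], [1,3,6], [1,4,5], [2,3,5], [2,5,6], [3,4,5], [3,4,6]

giving chain groups C_0 ≅ Z^7, C_1 ≅ Z^21, C_2 ≅ Z^14.

Boundary ∂_1: C_1 → C_0 maps an edge to its endpoints' difference, ∂[p,q] = q − p. For instance
  ∂[2,4] = [4] − [2].
As a 7×21 matrix over Z this has rank 6, with invariant factors (1,1,1,1,1,1).

The boundary map ∂_2: C_2 → C_1 maps a triangle to the signed sum of its edges. For instance
  ∂[0,1,3] = [1,3] − [0,3] + [0,1],
  ∂[3,4,5] = [4,5] − [3,5] + [3,4].
The resulting 21×14 matrix has rank 13, and its Smith normal form has invariant factors (1,1,1,1,1,1,1,1,1,1,1,1,1).

Reading off H_k = ker ∂_k / im ∂_{k+1}:

  H_0: rank C_0 − rank ∂_1 = 7 − 6 = 1, and the invariant factors of ∂_1 are all 1, so H_0 ≅ Z.
  H_1: rank ker ∂_1 − rank ∂_2 = (21 − 6) − 13 = 2, and the invariant factors of ∂_2 are all 1, so H_1 ≅ Z^2.
  H_2: rank ker ∂_2 − rank ∂_3 = (14 − 13) − 0 = 1, and there is no ∂_3, so H_2 ≅ Z.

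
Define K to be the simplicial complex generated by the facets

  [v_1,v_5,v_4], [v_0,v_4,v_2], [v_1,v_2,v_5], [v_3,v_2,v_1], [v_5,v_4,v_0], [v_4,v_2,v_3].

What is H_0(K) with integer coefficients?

Order the vertices as v_0 < v_1 < v_2 < v_3 < v_4 < v_5. Listing each simplex with vertices in this order, K has dimension 2 with simplices:

  0-simplices (6): [v_0], [v_1], [v_2], [v_3], [v_4], [v_5]
  1-simplices (12): [v_0,v_2], [v_0,v_4], [v_0,v_5], [v_1,v_2], [v_1,v_3], [v_1,v_4], [v_1,v_5], [v_2,v_3], [v_2,v_4], [v_2,v_5], [v_3,v_4], [v_4,v_5]
  2-simplices (6): [v_0,v_2,v_4], [v_0,v_4,v_5], [v_1,v_2,v_3], [v_1,v_2,v_5], [v_1,v_4,v_5], [v_2,v_3,v_4]

so the chain groups are C_0 ≅ Z^6, C_1 ≅ Z^12, C_2 ≅ Z^6.

Boundary ∂_1: C_1 → C_0 sends each edge [p,q] (with p < q) to q − p. For instance
  ∂[v_1,v_5] = [v_5] − [v_1].
The resulting 6×12 matrix has rank 5, and its Smith normal form has invariant factors (1,1,1,1,1).

The boundary map ∂_2: C_2 → C_1 acts by ∂[p,q,r] = [q,r] − [p,r] + [p,q]. For instance
  ∂[v_1,v_2,v_5] = [v_2,v_5] − [v_1,v_5] + [v_1,v_2],
  ∂[v_1,v_4,v_5] = [v_4,v_5] − [v_1,v_5] + [v_1,v_4].
The resulting 12×6 matrix has rank 6, and its Smith normal form has invariant factors (1,1,1,1,1,1).

Now H_k = ker ∂_k / im ∂_{k+1}, so:

  H_0: rank C_0 − rank ∂_1 = 6 − 5 = 1, and the invariant factors of ∂_1 are all 1, so H_0 ≅ Z.

(K is a triangulation of the cylinder S^1 x I.)

H_0 = Z.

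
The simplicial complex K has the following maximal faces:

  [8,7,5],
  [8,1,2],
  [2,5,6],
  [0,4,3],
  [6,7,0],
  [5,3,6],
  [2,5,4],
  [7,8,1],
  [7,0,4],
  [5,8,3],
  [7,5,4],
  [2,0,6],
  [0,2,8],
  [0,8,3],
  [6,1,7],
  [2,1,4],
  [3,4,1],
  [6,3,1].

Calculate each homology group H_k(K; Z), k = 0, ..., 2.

Take the total order 0 < 1 < 2 < 3 < 4 < 5 < 6 < 7 < 8 on the vertex set. Then K (dimension 2) consists of the simplices:

  0-simplices (9): [0], [1], [2], [3], [4], [5], [6], [7], [8]
  1-simplices (27): (27 of them)
  2-simplices (18): [0,2,6], [0,2,8], [0,3,4], [0,3,8], [0,4,7], [0,6,7], [1,2,4], [1,2,8], [1,3,4], [1,3,6], [1,6,7], [1,7,8], [2,4,5], [2,5,6], [3,5,6], [3,5,8], [4,5,7], [5,7,8]

so the chain groups are C_0 ≅ Z^9, C_1 ≅ Z^27, C_2 ≅ Z^18.

The boundary map ∂_1: C_1 → C_0 is given by ∂[p,q] = [q] − [p].
This gives a 9×27 integer matrix of rank 8; reducing to Smith normal form yields diagonal entries (1,1,1,1,1,1,1,1).

The boundary map ∂_2: C_2 → C_1 acts by ∂[p,q,r] = [q,r] − [p,r] + [p,q]. For instance
  ∂[1,3,6] = [3,6] − [1,6] + [1,3],
  ∂[4,5,7] = [5,7] − [4,7] + [4,5].
The resulting 27×18 matrix has rank 17, and its Smith normal form has invariant factors (1,1,1,1,1,1,1,1,1,1,1,1,1,1,1,1,1).

Computing H_k = (kernel of ∂_k) / (image of ∂_{k+1}):

  H_0: rank C_0 − rank ∂_1 = 9 − 8 = 1, and the invariant factors of ∂_1 are all 1, so H_0 ≅ Z.
  H_1: rank ker ∂_1 − rank ∂_2 = (27 − 8) − 17 = 2, and the invariant factors of ∂_2 are all 1, so H_1 ≅ Z^2.
  H_2: rank ker ∂_2 − rank ∂_3 = (18 − 17) − 0 = 1, and there is no ∂_3, so H_2 ≅ Z.

As a check, the Euler characteristic is 9 − 27 + 18 = 0, which agrees with 1 − 2 + 1 = 0.
(K is a triangulation of the torus T^2.)

H_0 ≅ Z,  H_1 ≅ Z^2,  H_2 ≅ Z.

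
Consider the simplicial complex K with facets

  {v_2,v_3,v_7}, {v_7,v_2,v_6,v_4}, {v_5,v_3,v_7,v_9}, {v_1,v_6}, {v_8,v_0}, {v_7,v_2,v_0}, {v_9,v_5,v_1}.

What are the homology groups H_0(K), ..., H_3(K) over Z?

H_0 ≅ Z,  H_1 ≅ Z,  H_2 = 0,  H_3 = 0.

Fix the vertex order v_0 < v_1 < v_2 < v_3 < v_4 < v_5 < v_6 < v_7 < v_8 < v_9 and write every simplex with vertices in increasing order. Then dim K = 3 and the simplices of K are:

  0-simplices (10): [v_0], [v_1], [v_2], [v_3], [v_4], [v_5], [v_6], [v_7], [v_8], [v_9]
  1-simplices (19): (19 of them)
  2-simplices (11): (11 of them)
  3-simplices (2): [v_2,v_4,v_6,v_7], [v_3,v_5,v_7,v_9]

giving chain groups C_0 ≅ Z^10, C_1 ≅ Z^19, C_2 ≅ Z^11, C_3 ≅ Z^2.

∂_1: C_1 → C_0 is given by ∂[p,q] = [q] − [p].
The resulting 10×19 matrix has rank 9, and its Smith normal form has invariant factors (1,1,1,1,1,1,1,1,1).

Boundary ∂_2: C_2 → C_1 sends each 2-simplex [p,q,r] to [q,r] − [p,r] + [p,q]. For instance
  ∂[v_4,v_6,v_7] = [v_6,v_7] − [v_4,v_7] + [v_4,v_6],
  ∂[v_0,v_2,v_7] = [v_2,v_7] − [v_0,v_7] + [v_0,v_2].
This gives a 19×11 integer matrix of rank 9; reducing to Smith normal form yields diagonal entries (1,1,1,1,1,1,1,1,1).

Boundary ∂_3: C_3 → C_2 sends each 3-simplex σ to the alternating sum Σ_i (−1)^i (σ with its i-th vertex removed). For instance
  ∂[v_3,v_5,v_7,v_9] = [v_5,v_7,v_9] − [v_3,v_7,v_9] + [v_3,v_5,v_9] − [v_3,v_5,v_7],
  ∂[v_2,v_4,v_6,v_7] = [v_4,v_6,v_7] − [v_2,v_6,v_7] + [v_2,v_4,v_7] − [v_2,v_4,v_6].
The resulting 11×2 matrix has rank 2, and its Smith normal form has invariant factors (1,1).

Now H_k = ker ∂_k / im ∂_{k+1}, so:

  H_0: rank C_0 − rank ∂_1 = 10 − 9 = 1, and the invariant factors of ∂_1 are all 1, so H_0 = Z.
  H_1: rank ker ∂_1 − rank ∂_2 = (19 − 9) − 9 = 1, and the invariant factors of ∂_2 are all 1, so H_1 = Z.
  H_2: rank ker ∂_2 − rank ∂_3 = (11 − 9) − 2 = 0, and the invariant factors of ∂_3 are all 1, so H_2 = 0.
  H_3: rank ker ∂_3 − rank ∂_4 = (2 − 2) − 0 = 0, and there is no ∂_4, so H_3 = 0.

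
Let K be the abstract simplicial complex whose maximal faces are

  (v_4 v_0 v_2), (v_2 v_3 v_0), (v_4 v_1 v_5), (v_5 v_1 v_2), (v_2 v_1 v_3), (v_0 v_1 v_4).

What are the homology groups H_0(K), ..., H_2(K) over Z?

H_0 = Z,  H_1 = Z,  H_2 = 0.

We work with the vertex ordering v_0 < v_1 < v_2 < v_3 < v_4 < v_5. The simplices of K, each written with vertices in increasing order, are:

  0-simplices (6): [v_0], [v_1], [v_2], [v_3], [v_4], [v_5]
  1-simplices (12): [v_0,v_1], [v_0,v_2], [v_0,v_3], [v_0,v_4], [v_1,v_2], [v_1,v_3], [v_1,v_4], [v_1,v_5], [v_2,v_3], [v_2,v_4], [v_2,v_5], [v_4,v_5]
  2-simplices (6): [v_0,v_1,v_4], [v_0,v_2,v_3], [v_0,v_2,v_4], [v_1,v_2,v_3], [v_1,v_2,v_5], [v_1,v_4,v_5]

so the chain groups are C_0 ≅ Z^6, C_1 ≅ Z^12, C_2 ≅ Z^6.

Boundary ∂_1: C_1 → C_0 sends each edge [p,q] (with p < q) to q − p. For instance
  ∂[v_0,v_4] = [v_4] − [v_0].
The resulting 6×12 matrix has rank 5, and its Smith normal form has invariant factors (1,1,1,1,1).

The boundary map ∂_2: C_2 → C_1 acts by ∂[p,q,r] = [q,r] − [p,r] + [p,q]. For instance
  ∂[v_1,v_2,v_3] = [v_2,v_3] − [v_1,v_3] + [v_1,v_2],
  ∂[v_0,v_2,v_4] = [v_2,v_4] − [v_0,v_4] + [v_0,v_2].
As a 12×6 matrix over Z this has rank 6, with invariant factors (1,1,1,1,1,1).

Computing H_k = (kernel of ∂_k) / (image of ∂_{k+1}):

  H_0: rank C_0 − rank ∂_1 = 6 − 5 = 1, and the invariant factors of ∂_1 are all 1, so H_0 = Z.
  H_1: rank ker ∂_1 − rank ∂_2 = (12 − 5) − 6 = 1, and the invariant factors of ∂_2 are all 1, so H_1 = Z.
  H_2: rank ker ∂_2 − rank ∂_3 = (6 − 6) − 0 = 0, and there is no ∂_3, so H_2 = 0.

As a check, the Euler characteristic is 6 − 12 + 6 = 0, which agrees with 1 − 1 + 0 = 0.
(K is a triangulation of the cylinder S^1 x I.)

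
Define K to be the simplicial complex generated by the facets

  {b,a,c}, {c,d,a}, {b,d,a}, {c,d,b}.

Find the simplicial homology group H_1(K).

H_1 ≅ 0.

K has 4 vertices, 6 edges, 4 triangles.
rank ∂_1 = 3, rank ∂_2 = 3 ⇒ b_1 = 6 − 3 − 3 = 0; all invariant factors of ∂_2 are 1 so no torsion. So H_1 = 0.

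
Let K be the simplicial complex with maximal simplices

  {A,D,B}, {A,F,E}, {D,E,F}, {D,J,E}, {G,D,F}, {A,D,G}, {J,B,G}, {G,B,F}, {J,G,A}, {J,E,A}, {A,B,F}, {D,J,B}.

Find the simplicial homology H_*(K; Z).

H_0 ≅ Z,  H_1 ≅ Z/2,  H_2 = 0.

Fix the vertex order A < B < D < E < F < G < J and write every simplex with vertices in increasing order. Then dim K = 2 and the simplices of K are:

  0-simplices (7): A, B, D, E, F, G, J
  1-simplices (18): AB, AD, AE, AF, AG, AJ, BD, BF, BG, BJ, DE, DF, DG, DJ, EF, EJ, FG, GJ
  2-simplices (12): ABD, ABF, ADG, AEF, AEJ, AGJ, BDJ, BFG, BGJ, DEF, DEJ, DFG

giving chain groups C_0 ≅ Z^7, C_1 ≅ Z^18, C_2 ≅ Z^12.

Boundary ∂_1: C_1 → C_0 maps an edge to its endpoints' difference, ∂[p,q] = q − p.
The 7×18 boundary matrix has rank 6 and Smith normal form diag(1,1,1,1,1,1).

∂_2: C_2 → C_1 maps a triangle to the signed sum of its edges. For instance
  ∂ABF = BF − AF + AB,
  ∂BFG = FG − BG + BF.
The resulting 18×12 matrix has rank 12, and its Smith normal form has invariant factors (1,1,1,1,1,1,1,1,1,1,1,2).

Now H_k = ker ∂_k / im ∂_{k+1}, so:

  H_0: rank C_0 − rank ∂_1 = 7 − 6 = 1, and the invariant factors of ∂_1 are all 1, so H_0 ≅ Z.
  H_1: rank ker ∂_1 − rank ∂_2 = (18 − 6) − 12 = 0, and ∂_2 has invariant factor 2 > 1, so H_1 ≅ Z/2.
  H_2: rank ker ∂_2 − rank ∂_3 = (12 − 12) − 0 = 0, and there is no ∂_3, so H_2 ≅ 0.

(K is a triangulation of the real projective plane RP^2.)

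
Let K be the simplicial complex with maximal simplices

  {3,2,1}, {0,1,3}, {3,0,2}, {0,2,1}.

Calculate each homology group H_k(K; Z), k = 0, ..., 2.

Order the vertices as 0 < 1 < 2 < 3. Listing each simplex with vertices in this order, K has dimension 2 with simplices:

  0-simplices (4): [0], [1], [2], [3]
  1-simplices (6): [0,1], [0,2], [0,3], [1,2], [1,3], [2,3]
  2-simplices (4): [0,1,2], [0,1,3], [0,2,3], [1,2,3]

so the chain groups are C_0 ≅ Z^4, C_1 ≅ Z^6, C_2 ≅ Z^4.

∂_1: C_1 → C_0 maps an edge to its endpoints' difference, ∂[p,q] = q − p. For instance
  ∂[0,1] = [1] − [0].
As a 4×6 matrix over Z this has rank 3, with invariant factors (1,1,1).

The boundary map ∂_2: C_2 → C_1 sends each 2-simplex [p,q,r] to [q,r] − [p,r] + [p,q]. For instance
  ∂[1,2,3] = [2,3] − [1,3] + [1,2],
  ∂[0,1,3] = [1,3] − [0,3] + [0,1].
The 6×4 boundary matrix has rank 3 and Smith normal form diag(1,1,1).

Computing H_k = (kernel of ∂_k) / (image of ∂_{k+1}):

  H_0: rank C_0 − rank ∂_1 = 4 − 3 = 1, and the invariant factors of ∂_1 are all 1, so H_0 = Z.
  H_1: rank ker ∂_1 − rank ∂_2 = (6 − 3) − 3 = 0, and the invariant factors of ∂_2 are all 1, so H_1 = 0.
  H_2: rank ker ∂_2 − rank ∂_3 = (4 − 3) − 0 = 1, and there is no ∂_3, so H_2 = Z.

H_0 = Z,  H_1 = 0,  H_2 = Z.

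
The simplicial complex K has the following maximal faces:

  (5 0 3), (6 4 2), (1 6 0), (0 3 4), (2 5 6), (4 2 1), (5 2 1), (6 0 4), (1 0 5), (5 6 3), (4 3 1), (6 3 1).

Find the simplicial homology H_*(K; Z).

H_0 ≅ Z,  H_1 ≅ Z/2Z,  H_2 = 0.

Order the vertices as 0 < 1 < 2 < 3 < 4 < 5 < 6. Listing each simplex with vertices in this order, K has dimension 2 with simplices:

  0-simplices (7): [0], [1], [2], [3], [4], [5], [6]
  1-simplices (18): [0,1], [0,3], [0,4], [0,5], [0,6], [1,2], [1,3], [1,4], [1,5], [1,6], [2,4], [2,5], [2,6], [3,4], [3,5], [3,6], [4,6], [5,6]
  2-simplices (12): [0,1,5], [0,1,6], [0,3,4], [0,3,5], [0,4,6], [1,2,4], [1,2,5], [1,3,4], [1,3,6], [2,4,6], [2,5,6], [3,5,6]

giving chain groups C_0 ≅ Z^7, C_1 ≅ Z^18, C_2 ≅ Z^12.

The boundary map ∂_1: C_1 → C_0 maps an edge to its endpoints' difference, ∂[p,q] = q − p.
This gives a 7×18 integer matrix of rank 6; reducing to Smith normal form yields diagonal entries (1,1,1,1,1,1).

Boundary ∂_2: C_2 → C_1 maps a triangle to the signed sum of its edges. For instance
  ∂[0,4,6] = [4,6] − [0,6] + [0,4],
  ∂[3,5,6] = [5,6] − [3,6] + [3,5].
This gives a 18×12 integer matrix of rank 12; reducing to Smith normal form yields diagonal entries (1,1,1,1,1,1,1,1,1,1,1,2).

Now H_k = ker ∂_k / im ∂_{k+1}, so:

  H_0: rank C_0 − rank ∂_1 = 7 − 6 = 1, and the invariant factors of ∂_1 are all 1, so H_0 ≅ Z.
  H_1: rank ker ∂_1 − rank ∂_2 = (18 − 6) − 12 = 0, and ∂_2 has invariant factor 2 > 1, so H_1 ≅ Z/2Z.
  H_2: rank ker ∂_2 − rank ∂_3 = (12 − 12) − 0 = 0, and there is no ∂_3, so H_2 ≅ 0.

(K is a triangulation of the real projective plane RP^2.)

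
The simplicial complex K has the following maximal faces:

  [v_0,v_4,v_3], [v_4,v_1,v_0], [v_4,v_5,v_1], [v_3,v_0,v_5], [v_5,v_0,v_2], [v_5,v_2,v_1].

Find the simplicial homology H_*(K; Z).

H_0 = Z,  H_1 = Z,  H_2 = 0.

Order the vertices as v_0 < v_1 < v_2 < v_3 < v_4 < v_5. Listing each simplex with vertices in this order, K has dimension 2 with simplices:

  0-simplices (6): [v_0], [v_1], [v_2], [v_3], [v_4], [v_5]
  1-simplices (12): [v_0,v_1], [v_0,v_2], [v_0,v_3], [v_0,v_4], [v_0,v_5], [v_1,v_2], [v_1,v_4], [v_1,v_5], [v_2,v_5], [v_3,v_4], [v_3,v_5], [v_4,v_5]
  2-simplices (6): [v_0,v_1,v_4], [v_0,v_2,v_5], [v_0,v_3,v_4], [v_0,v_3,v_5], [v_1,v_2,v_5], [v_1,v_4,v_5]

giving chain groups C_0 ≅ Z^6, C_1 ≅ Z^12, C_2 ≅ Z^6.

∂_1: C_1 → C_0 is given by ∂[p,q] = [q] − [p]. For instance
  ∂[v_4,v_5] = [v_5] − [v_4].
The 6×12 boundary matrix has rank 5 and Smith normal form diag(1,1,1,1,1).

The boundary map ∂_2: C_2 → C_1 sends each 2-simplex [p,q,r] to [q,r] − [p,r] + [p,q]. For instance
  ∂[v_0,v_2,v_5] = [v_2,v_5] − [v_0,v_5] + [v_0,v_2],
  ∂[v_0,v_3,v_4] = [v_3,v_4] − [v_0,v_4] + [v_0,v_3].
The resulting 12×6 matrix has rank 6, and its Smith normal form has invariant factors (1,1,1,1,1,1).

Reading off H_k = ker ∂_k / im ∂_{k+1}:

  H_0: rank C_0 − rank ∂_1 = 6 − 5 = 1, and the invariant factors of ∂_1 are all 1, so H_0 ≅ Z.
  H_1: rank ker ∂_1 − rank ∂_2 = (12 − 5) − 6 = 1, and the invariant factors of ∂_2 are all 1, so H_1 ≅ Z.
  H_2: rank ker ∂_2 − rank ∂_3 = (6 − 6) − 0 = 0, and there is no ∂_3, so H_2 ≅ 0.

As a check, the Euler characteristic is 6 − 12 + 6 = 0, which agrees with 1 − 1 + 0 = 0.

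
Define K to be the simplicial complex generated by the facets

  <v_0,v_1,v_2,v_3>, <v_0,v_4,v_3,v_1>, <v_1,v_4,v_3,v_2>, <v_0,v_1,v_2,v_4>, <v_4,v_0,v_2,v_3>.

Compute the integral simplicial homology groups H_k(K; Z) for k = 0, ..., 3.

Take the total order v_0 < v_1 < v_2 < v_3 < v_4 on the vertex set. Then K (dimension 3) consists of the simplices:

  0-simplices (5): [v_0], [v_1], [v_2], [v_3], [v_4]
  1-simplices (10): [v_0,v_1], [v_0,v_2], [v_0,v_3], [v_0,v_4], [v_1,v_2], [v_1,v_3], [v_1,v_4], [v_2,v_3], [v_2,v_4], [v_3,v_4]
  2-simplices (10): [v_0,v_1,v_2], [v_0,v_1,v_3], [v_0,v_1,v_4], [v_0,v_2,v_3], [v_0,v_2,v_4], [v_0,v_3,v_4], [v_1,v_2,v_3], [v_1,v_2,v_4], [v_1,v_3,v_4], [v_2,v_3,v_4]
  3-simplices (5): [v_0,v_1,v_2,v_3], [v_0,v_1,v_2,v_4], [v_0,v_1,v_3,v_4], [v_0,v_2,v_3,v_4], [v_1,v_2,v_3,v_4]

so the chain groups are C_0 ≅ Z^5, C_1 ≅ Z^10, C_2 ≅ Z^10, C_3 ≅ Z^5.

The boundary map ∂_1: C_1 → C_0 is given by ∂[p,q] = [q] − [p].
This gives a 5×10 integer matrix of rank 4; reducing to Smith normal form yields diagonal entries (1,1,1,1).

The boundary map ∂_2: C_2 → C_1 maps a triangle to the signed sum of its edges. For instance
  ∂[v_2,v_3,v_4] = [v_3,v_4] − [v_2,v_4] + [v_2,v_3],
  ∂[v_0,v_2,v_3] = [v_2,v_3] − [v_0,v_3] + [v_0,v_2].
As a 10×10 matrix over Z this has rank 6, with invariant factors (1,1,1,1,1,1).

Boundary ∂_3: C_3 → C_2 sends each 3-simplex σ to the alternating sum Σ_i (−1)^i (σ with its i-th vertex removed). For instance
  ∂[v_0,v_2,v_3,v_4] = [v_2,v_3,v_4] − [v_0,v_3,v_4] + [v_0,v_2,v_4] − [v_0,v_2,v_3],
  ∂[v_0,v_1,v_2,v_4] = [v_1,v_2,v_4] − [v_0,v_2,v_4] + [v_0,v_1,v_4] − [v_0,v_1,v_2].
The 10×5 boundary matrix has rank 4 and Smith normal form diag(1,1,1,1).

Reading off H_k = ker ∂_k / im ∂_{k+1}:

  H_0: rank C_0 − rank ∂_1 = 5 − 4 = 1, and the invariant factors of ∂_1 are all 1, so H_0 ≅ Z.
  H_1: rank ker ∂_1 − rank ∂_2 = (10 − 4) − 6 = 0, and the invariant factors of ∂_2 are all 1, so H_1 ≅ 0.
  H_2: rank ker ∂_2 − rank ∂_3 = (10 − 6) − 4 = 0, and the invariant factors of ∂_3 are all 1, so H_2 ≅ 0.
  H_3: rank ker ∂_3 − rank ∂_4 = (5 − 4) − 0 = 1, and there is no ∂_4, so H_3 ≅ Z.

H_0 = Z,  H_1 = 0,  H_2 = 0,  H_3 = Z.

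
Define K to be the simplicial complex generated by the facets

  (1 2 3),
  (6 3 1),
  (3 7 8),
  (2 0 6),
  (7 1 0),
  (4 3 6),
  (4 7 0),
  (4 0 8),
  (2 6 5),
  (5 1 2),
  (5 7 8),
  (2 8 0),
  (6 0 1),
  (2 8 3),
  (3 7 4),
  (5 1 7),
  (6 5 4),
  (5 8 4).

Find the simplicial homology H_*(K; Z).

We work with the vertex ordering 0 < 1 < 2 < 3 < 4 < 5 < 6 < 7 < 8. The simplices of K, each written with vertices in increasing order, are:

  0-simplices (9): [0], [1], [2], [3], [4], [5], [6], [7], [8]
  1-simplices (27): (27 of them)
  2-simplices (18): [0,1,6], [0,1,7], [0,2,6], [0,2,8], [0,4,7], [0,4,8], [1,2,3], [1,2,5], [1,3,6], [1,5,7], [2,3,8], [2,5,6], [3,4,6], [3,4,7], [3,7,8], [4,5,6], [4,5,8], [5,7,8]

so the chain groups are C_0 ≅ Z^9, C_1 ≅ Z^27, C_2 ≅ Z^18.

The boundary map ∂_1: C_1 → C_0 is given by ∂[p,q] = [q] − [p]. For instance
  ∂[1,6] = [6] − [1].
The resulting 9×27 matrix has rank 8, and its Smith normal form has invariant factors (1,1,1,1,1,1,1,1).

The boundary map ∂_2: C_2 → C_1 sends each 2-simplex [p,q,r] to [q,r] − [p,r] + [p,q]. For instance
  ∂[1,5,7] = [5,7] − [1,7] + [1,5],
  ∂[3,4,6] = [4,6] − [3,6] + [3,4].
This gives a 27×18 integer matrix of rank 18; reducing to Smith normal form yields diagonal entries (1,1,1,1,1,1,1,1,1,1,1,1,1,1,1,1,1,2).

From H_k ≅ ker(∂_k) / im(∂_{k+1}) we obtain:

  H_0: rank C_0 − rank ∂_1 = 9 − 8 = 1, and the invariant factors of ∂_1 are all 1, so H_0 ≅ Z.
  H_1: rank ker ∂_1 − rank ∂_2 = (27 − 8) − 18 = 1, and ∂_2 has invariant factor 2 > 1, so H_1 ≅ Z × Z/2.
  H_2: rank ker ∂_2 − rank ∂_3 = (18 − 18) − 0 = 0, and there is no ∂_3, so H_2 ≅ 0.

As a check, the Euler characteristic is 9 − 27 + 18 = 0, which agrees with 1 − 1 + 0 = 0.
(K is a triangulation of the Klein bottle.)

H_0 = Z,  H_1 = Z × Z/2,  H_2 = 0.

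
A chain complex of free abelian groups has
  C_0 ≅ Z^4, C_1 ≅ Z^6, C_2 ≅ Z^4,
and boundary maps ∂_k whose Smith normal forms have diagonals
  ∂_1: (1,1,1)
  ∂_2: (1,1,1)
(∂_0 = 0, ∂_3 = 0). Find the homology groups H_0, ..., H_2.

H_0: b_0 = 4 − 0 − 3 = 1; torsion from ∂_1 factors > 1: none. So H_0 = Z.
H_1: b_1 = 6 − 3 − 3 = 0; torsion from ∂_2 factors > 1: none. So H_1 = 0.
H_2: b_2 = 4 − 3 − 0 = 1; torsion from ∂_3 factors > 1: none. So H_2 = Z.

H_0 = Z,  H_1 = 0,  H_2 = Z.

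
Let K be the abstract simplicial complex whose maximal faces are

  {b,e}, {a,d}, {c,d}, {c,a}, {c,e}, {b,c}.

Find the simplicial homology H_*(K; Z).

We work with the vertex ordering a < b < c < d < e. The simplices of K, each written with vertices in increasing order, are:

  0-simplices (5): a, b, c, d, e
  1-simplices (6): ac, ad, bc, be, cd, ce

Hence C_0 ≅ Z^5, C_1 ≅ Z^6.

The boundary map ∂_1: C_1 → C_0 maps an edge to its endpoints' difference, ∂[p,q] = q − p. For instance
  ∂cd = d − c.
The resulting 5×6 matrix has rank 4, and its Smith normal form has invariant factors (1,1,1,1).

Reading off H_k = ker ∂_k / im ∂_{k+1}:

  H_0: rank C_0 − rank ∂_1 = 5 − 4 = 1, and the invariant factors of ∂_1 are all 1, so H_0 ≅ Z.
  H_1: rank ker ∂_1 − rank ∂_2 = (6 − 4) − 0 = 2, and there is no ∂_2, so H_1 ≅ Z^2.

As a check, the Euler characteristic is 5 − 6 = -1, which agrees with 1 − 2 = -1.

H_0 ≅ Z,  H_1 ≅ Z^2.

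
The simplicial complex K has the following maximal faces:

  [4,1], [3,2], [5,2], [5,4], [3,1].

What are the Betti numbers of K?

K has 5 vertices, 5 edges.
rank ∂_0 = 0, rank ∂_1 = 4 ⇒ b_0 = 5 − 0 − 4 = 1; all invariant factors of ∂_1 are 1 so no torsion. So H_0 ≅ Z.
rank ∂_1 = 4, rank ∂_2 = 0 ⇒ b_1 = 5 − 4 − 0 = 1. So H_1 ≅ Z.

b_0 = 1, b_1 = 1.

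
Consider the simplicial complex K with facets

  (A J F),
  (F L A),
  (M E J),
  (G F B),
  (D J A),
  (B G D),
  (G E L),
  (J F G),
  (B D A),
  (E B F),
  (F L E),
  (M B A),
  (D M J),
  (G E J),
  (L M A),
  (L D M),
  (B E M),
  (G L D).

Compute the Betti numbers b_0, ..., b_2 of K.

K has 9 vertices, 27 edges, 18 triangles.
rank ∂_0 = 0, rank ∂_1 = 8 ⇒ b_0 = 9 − 0 − 8 = 1; all invariant factors of ∂_1 are 1 so no torsion. So H_0 = Z.
rank ∂_1 = 8, rank ∂_2 = 18 ⇒ b_1 = 27 − 8 − 18 = 1; ∂_2 has invariant factor(s) [2] giving torsion. So H_1 = Z ⊕ Z/2.
rank ∂_2 = 18, rank ∂_3 = 0 ⇒ b_2 = 18 − 18 − 0 = 0. So H_2 = 0.

b_0 = 1, b_1 = 1, b_2 = 0.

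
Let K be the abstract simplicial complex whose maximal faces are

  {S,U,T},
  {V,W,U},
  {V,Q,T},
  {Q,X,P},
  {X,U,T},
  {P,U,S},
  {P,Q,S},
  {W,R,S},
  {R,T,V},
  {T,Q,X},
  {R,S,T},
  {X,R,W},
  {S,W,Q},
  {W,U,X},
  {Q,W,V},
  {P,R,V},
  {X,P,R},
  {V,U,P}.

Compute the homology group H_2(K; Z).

H_2 ≅ Z.

Order the vertices as P < Q < R < S < T < U < V < W < X. Listing each simplex with vertices in this order, K has dimension 2 with simplices:

  0-simplices (9): P, Q, R, S, T, U, V, W, X
  1-simplices (27): PQ, PR, PS, PU, PV, PX, QS, QT, QV, QW, QX, RS, RT, RV, RW, RX, ST, SU, SW, TU, TV, TX, UV, UW, UX, VW, WX
  2-simplices (18): PQS, PQX, PRV, PRX, PSU, PUV, QSW, QTV, QTX, QVW, RST, RSW, RTV, RWX, STU, TUX, UVW, UWX

giving chain groups C_0 ≅ Z^9, C_1 ≅ Z^27, C_2 ≅ Z^18.

∂_1: C_1 → C_0 maps an edge to its endpoints' difference, ∂[p,q] = q − p.
This gives a 9×27 integer matrix of rank 8; reducing to Smith normal form yields diagonal entries (1,1,1,1,1,1,1,1).

The boundary map ∂_2: C_2 → C_1 acts by ∂[p,q,r] = [q,r] − [p,r] + [p,q]. For instance
  ∂RST = ST − RT + RS,
  ∂RTV = TV − RV + RT.
The resulting 27×18 matrix has rank 17, and its Smith normal form has invariant factors (1,1,1,1,1,1,1,1,1,1,1,1,1,1,1,1,1).

From H_k ≅ ker(∂_k) / im(∂_{k+1}) we obtain:

  H_2: rank ker ∂_2 − rank ∂_3 = (18 − 17) − 0 = 1, and there is no ∂_3, so H_2 ≅ Z.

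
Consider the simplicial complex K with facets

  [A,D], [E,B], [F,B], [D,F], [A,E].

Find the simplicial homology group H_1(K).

H_1 = Z.

We work with the vertex ordering A < B < D < E < F. The simplices of K, each written with vertices in increasing order, are:

  0-simplices (5): A, B, D, E, F
  1-simplices (5): AD, AE, BE, BF, DF

giving chain groups C_0 ≅ Z^5, C_1 ≅ Z^5.

The boundary map ∂_1: C_1 → C_0 is given by ∂[p,q] = [q] − [p]. For instance
  ∂BF = F − B.
As a 5×5 matrix over Z this has rank 4, with invariant factors (1,1,1,1).

Computing H_k = (kernel of ∂_k) / (image of ∂_{k+1}):

  H_1: rank ker ∂_1 − rank ∂_2 = (5 − 4) − 0 = 1, and there is no ∂_2, so H_1 = Z.

(K is a triangulation of the circle S^1.)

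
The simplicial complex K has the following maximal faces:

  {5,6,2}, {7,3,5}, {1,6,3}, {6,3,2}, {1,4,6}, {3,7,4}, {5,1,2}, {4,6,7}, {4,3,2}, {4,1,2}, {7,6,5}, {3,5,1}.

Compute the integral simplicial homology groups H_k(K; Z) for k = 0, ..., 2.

H_0 = Z,  H_1 = Z/2,  H_2 = 0.

Order the vertices as 1 < 2 < 3 < 4 < 5 < 6 < 7. Listing each simplex with vertices in this order, K has dimension 2 with simplices:

  0-simplices (7): [1], [2], [3], [4], [5], [6], [7]
  1-simplices (18): [1,2], [1,3], [1,4], [1,5], [1,6], [2,3], [2,4], [2,5], [2,6], [3,4], [3,5], [3,6], [3,7], [4,6], [4,7], [5,6], [5,7], [6,7]
  2-simplices (12): [1,2,4], [1,2,5], [1,3,5], [1,3,6], [1,4,6], [2,3,4], [2,3,6], [2,5,6], [3,4,7], [3,5,7], [4,6,7], [5,6,7]

giving chain groups C_0 ≅ Z^7, C_1 ≅ Z^18, C_2 ≅ Z^12.

Boundary ∂_1: C_1 → C_0 sends each edge [p,q] (with p < q) to q − p.
This gives a 7×18 integer matrix of rank 6; reducing to Smith normal form yields diagonal entries (1,1,1,1,1,1).

The boundary map ∂_2: C_2 → C_1 acts by ∂[p,q,r] = [q,r] − [p,r] + [p,q]. For instance
  ∂[1,4,6] = [4,6] − [1,6] + [1,4],
  ∂[1,2,4] = [2,4] − [1,4] + [1,2].
As a 18×12 matrix over Z this has rank 12, with invariant factors (1,1,1,1,1,1,1,1,1,1,1,2).

Reading off H_k = ker ∂_k / im ∂_{k+1}:

  H_0: rank C_0 − rank ∂_1 = 7 − 6 = 1, and the invariant factors of ∂_1 are all 1, so H_0 ≅ Z.
  H_1: rank ker ∂_1 − rank ∂_2 = (18 − 6) − 12 = 0, and ∂_2 has invariant factor 2 > 1, so H_1 ≅ Z/2.
  H_2: rank ker ∂_2 − rank ∂_3 = (12 − 12) − 0 = 0, and there is no ∂_3, so H_2 ≅ 0.

(K is a triangulation of the real projective plane RP^2.)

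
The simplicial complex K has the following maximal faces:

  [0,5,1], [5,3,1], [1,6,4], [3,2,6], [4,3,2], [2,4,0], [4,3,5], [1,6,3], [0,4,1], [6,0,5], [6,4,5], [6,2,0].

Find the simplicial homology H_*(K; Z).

H_0 = Z,  H_1 = Z/2,  H_2 = 0.

We work with the vertex ordering 0 < 1 < 2 < 3 < 4 < 5 < 6. The simplices of K, each written with vertices in increasing order, are:

  0-simplices (7): [0], [1], [2], [3], [4], [5], [6]
  1-simplices (18): [0,1], [0,2], [0,4], [0,5], [0,6], [1,3], [1,4], [1,5], [1,6], [2,3], [2,4], [2,6], [3,4], [3,5], [3,6], [4,5], [4,6], [5,6]
  2-simplices (12): [0,1,4], [0,1,5], [0,2,4], [0,2,6], [0,5,6], [1,3,5], [1,3,6], [1,4,6], [2,3,4], [2,3,6], [3,4,5], [4,5,6]

Hence C_0 ≅ Z^7, C_1 ≅ Z^18, C_2 ≅ Z^12.

The boundary map ∂_1: C_1 → C_0 sends each edge [p,q] (with p < q) to q − p. For instance
  ∂[0,4] = [4] − [0].
This gives a 7×18 integer matrix of rank 6; reducing to Smith normal form yields diagonal entries (1,1,1,1,1,1).

∂_2: C_2 → C_1 sends each 2-simplex [p,q,r] to [q,r] − [p,r] + [p,q]. For instance
  ∂[1,3,5] = [3,5] − [1,5] + [1,3],
  ∂[4,5,6] = [5,6] − [4,6] + [4,5].
This gives a 18×12 integer matrix of rank 12; reducing to Smith normal form yields diagonal entries (1,1,1,1,1,1,1,1,1,1,1,2).

Reading off H_k = ker ∂_k / im ∂_{k+1}:

  H_0: rank C_0 − rank ∂_1 = 7 − 6 = 1, and the invariant factors of ∂_1 are all 1, so H_0 = Z.
  H_1: rank ker ∂_1 − rank ∂_2 = (18 − 6) − 12 = 0, and ∂_2 has invariant factor 2 > 1, so H_1 = Z/2.
  H_2: rank ker ∂_2 − rank ∂_3 = (12 − 12) − 0 = 0, and there is no ∂_3, so H_2 = 0.

As a check, the Euler characteristic is 7 − 18 + 12 = 1, which agrees with 1 − 0 + 0 = 1.
(K is a triangulation of the real projective plane RP^2.)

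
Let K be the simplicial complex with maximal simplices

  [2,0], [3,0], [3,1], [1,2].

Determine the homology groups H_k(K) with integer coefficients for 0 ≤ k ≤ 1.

K has 4 vertices, 4 edges.
rank ∂_0 = 0, rank ∂_1 = 3 ⇒ b_0 = 4 − 0 − 3 = 1; all invariant factors of ∂_1 are 1 so no torsion. So H_0 ≅ Z.
rank ∂_1 = 3, rank ∂_2 = 0 ⇒ b_1 = 4 − 3 − 0 = 1. So H_1 ≅ Z.

H_0 = Z,  H_1 = Z.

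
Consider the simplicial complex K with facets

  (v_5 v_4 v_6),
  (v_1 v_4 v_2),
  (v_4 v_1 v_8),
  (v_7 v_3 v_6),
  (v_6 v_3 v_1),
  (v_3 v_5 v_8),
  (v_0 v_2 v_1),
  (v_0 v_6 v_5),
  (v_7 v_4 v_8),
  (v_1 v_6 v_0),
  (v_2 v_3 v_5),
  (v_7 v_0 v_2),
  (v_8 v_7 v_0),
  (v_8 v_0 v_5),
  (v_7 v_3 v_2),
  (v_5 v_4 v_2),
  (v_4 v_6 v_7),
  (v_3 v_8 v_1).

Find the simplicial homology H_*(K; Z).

H_0 ≅ Z,  H_1 ≅ Z^2,  H_2 ≅ Z.

Order the vertices as v_0 < v_1 < v_2 < v_3 < v_4 < v_5 < v_6 < v_7 < v_8. Listing each simplex with vertices in this order, K has dimension 2 with simplices:

  0-simplices (9): [v_0], [v_1], [v_2], [v_3], [v_4], [v_5], [v_6], [v_7], [v_8]
  1-simplices (27): (27 of them)
  2-simplices (18): (18 of them)

Hence C_0 ≅ Z^9, C_1 ≅ Z^27, C_2 ≅ Z^18.

The boundary map ∂_1: C_1 → C_0 sends each edge [p,q] (with p < q) to q − p. For instance
  ∂[v_1,v_4] = [v_4] − [v_1].
The 9×27 boundary matrix has rank 8 and Smith normal form diag(1,1,1,1,1,1,1,1).

The boundary map ∂_2: C_2 → C_1 sends each 2-simplex [p,q,r] to [q,r] − [p,r] + [p,q]. For instance
  ∂[v_0,v_1,v_6] = [v_1,v_6] − [v_0,v_6] + [v_0,v_1],
  ∂[v_4,v_7,v_8] = [v_7,v_8] − [v_4,v_8] + [v_4,v_7].
The 27×18 boundary matrix has rank 17 and Smith normal form diag(1,1,1,1,1,1,1,1,1,1,1,1,1,1,1,1,1).

Computing H_k = (kernel of ∂_k) / (image of ∂_{k+1}):

  H_0: rank C_0 − rank ∂_1 = 9 − 8 = 1, and the invariant factors of ∂_1 are all 1, so H_0 = Z.
  H_1: rank ker ∂_1 − rank ∂_2 = (27 − 8) − 17 = 2, and the invariant factors of ∂_2 are all 1, so H_1 = Z^2.
  H_2: rank ker ∂_2 − rank ∂_3 = (18 − 17) − 0 = 1, and there is no ∂_3, so H_2 = Z.

(K is a triangulation of the torus T^2.)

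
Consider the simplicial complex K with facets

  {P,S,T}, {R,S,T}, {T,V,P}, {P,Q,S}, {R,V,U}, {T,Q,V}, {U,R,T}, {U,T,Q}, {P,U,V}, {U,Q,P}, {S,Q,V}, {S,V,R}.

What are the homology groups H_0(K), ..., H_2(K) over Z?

K has 7 vertices, 18 edges, 12 triangles.
rank ∂_0 = 0, rank ∂_1 = 6 ⇒ b_0 = 7 − 0 − 6 = 1; all invariant factors of ∂_1 are 1 so no torsion. So H_0 = Z.
rank ∂_1 = 6, rank ∂_2 = 12 ⇒ b_1 = 18 − 6 − 12 = 0; ∂_2 has invariant factor(s) [2] giving torsion. So H_1 = Z/2Z.
rank ∂_2 = 12, rank ∂_3 = 0 ⇒ b_2 = 12 − 12 − 0 = 0. So H_2 = 0.

H_0 ≅ Z,  H_1 ≅ Z/2Z,  H_2 = 0.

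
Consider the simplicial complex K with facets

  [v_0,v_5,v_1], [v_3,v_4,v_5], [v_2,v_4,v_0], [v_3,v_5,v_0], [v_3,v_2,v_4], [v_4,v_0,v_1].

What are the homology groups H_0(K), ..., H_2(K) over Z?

K has 6 vertices, 12 edges, 6 triangles.
rank ∂_0 = 0, rank ∂_1 = 5 ⇒ b_0 = 6 − 0 − 5 = 1; all invariant factors of ∂_1 are 1 so no torsion. So H_0 = Z.
rank ∂_1 = 5, rank ∂_2 = 6 ⇒ b_1 = 12 − 5 − 6 = 1; all invariant factors of ∂_2 are 1 so no torsion. So H_1 = Z.
rank ∂_2 = 6, rank ∂_3 = 0 ⇒ b_2 = 6 − 6 − 0 = 0. So H_2 = 0.

H_0 ≅ Z,  H_1 ≅ Z,  H_2 = 0.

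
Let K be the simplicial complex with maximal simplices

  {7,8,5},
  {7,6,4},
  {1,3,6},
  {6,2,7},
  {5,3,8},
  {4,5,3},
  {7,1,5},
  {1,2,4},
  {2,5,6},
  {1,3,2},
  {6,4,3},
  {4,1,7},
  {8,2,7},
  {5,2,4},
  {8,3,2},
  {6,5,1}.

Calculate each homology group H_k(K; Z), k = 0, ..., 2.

H_0 ≅ Z,  H_1 ≅ Z^2,  H_2 ≅ Z.

Order the vertices as 1 < 2 < 3 < 4 < 5 < 6 < 7 < 8. Listing each simplex with vertices in this order, K has dimension 2 with simplices:

  0-simplices (8): [1], [2], [3], [4], [5], [6], [7], [8]
  1-simplices (24): (24 of them)
  2-simplices (16): [1,2,3], [1,2,4], [1,3,6], [1,4,7], [1,5,6], [1,5,7], [2,3,8], [2,4,5], [2,5,6], [2,6,7], [2,7,8], [3,4,5], [3,4,6], [3,5,8], [4,6,7], [5,7,8]

giving chain groups C_0 ≅ Z^8, C_1 ≅ Z^24, C_2 ≅ Z^16.

Boundary ∂_1: C_1 → C_0 is given by ∂[p,q] = [q] − [p]. For instance
  ∂[1,6] = [6] − [1].
The resulting 8×24 matrix has rank 7, and its Smith normal form has invariant factors (1,1,1,1,1,1,1).

Boundary ∂_2: C_2 → C_1 acts by ∂[p,q,r] = [q,r] − [p,r] + [p,q]. For instance
  ∂[2,5,6] = [5,6] − [2,6] + [2,5],
  ∂[5,7,8] = [7,8] − [5,8] + [5,7].
This gives a 24×16 integer matrix of rank 15; reducing to Smith normal form yields diagonal entries (1,1,1,1,1,1,1,1,1,1,1,1,1,1,1).

Computing H_k = (kernel of ∂_k) / (image of ∂_{k+1}):

  H_0: rank C_0 − rank ∂_1 = 8 − 7 = 1, and the invariant factors of ∂_1 are all 1, so H_0 = Z.
  H_1: rank ker ∂_1 − rank ∂_2 = (24 − 7) − 15 = 2, and the invariant factors of ∂_2 are all 1, so H_1 = Z^2.
  H_2: rank ker ∂_2 − rank ∂_3 = (16 − 15) − 0 = 1, and there is no ∂_3, so H_2 = Z.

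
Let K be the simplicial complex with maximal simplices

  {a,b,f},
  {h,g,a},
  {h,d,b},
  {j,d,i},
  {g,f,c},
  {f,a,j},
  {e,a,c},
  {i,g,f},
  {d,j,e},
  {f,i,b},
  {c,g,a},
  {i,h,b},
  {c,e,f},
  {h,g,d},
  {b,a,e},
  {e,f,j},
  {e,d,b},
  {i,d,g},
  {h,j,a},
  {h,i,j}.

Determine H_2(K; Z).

H_2 = 0.

Fix the vertex order a < b < c < d < e < f < g < h < i < j and write every simplex with vertices in increasing order. Then dim K = 2 and the simplices of K are:

  0-simplices (10): a, b, c, d, e, f, g, h, i, j
  1-simplices (30): ab, ac, ae, af, ag, ah, aj, bd, be, bf, bh, bi, ce, cf, cg, de, dg, dh, di, dj, ef, ej, fg, fi, fj, gh, gi, hi, hj, ij
  2-simplices (20): abe, abf, ace, acg, afj, agh, ahj, bde, bdh, bfi, bhi, cef, cfg, dej, dgh, dgi, dij, efj, fgi, hij

Hence C_0 ≅ Z^10, C_1 ≅ Z^30, C_2 ≅ Z^20.

The boundary map ∂_1: C_1 → C_0 is given by ∂[p,q] = [q] − [p].
The 10×30 boundary matrix has rank 9 and Smith normal form diag(1,1,1,1,1,1,1,1,1).

The boundary map ∂_2: C_2 → C_1 sends each 2-simplex [p,q,r] to [q,r] − [p,r] + [p,q]. For instance
  ∂bdh = dh − bh + bd,
  ∂agh = gh − ah + ag.
This gives a 30×20 integer matrix of rank 20; reducing to Smith normal form yields diagonal entries (1,1,1,1,1,1,1,1,1,1,1,1,1,1,1,1,1,1,1,2).

Now H_k = ker ∂_k / im ∂_{k+1}, so:

  H_2: rank ker ∂_2 − rank ∂_3 = (20 − 20) − 0 = 0, and there is no ∂_3, so H_2 ≅ 0.

(K is a triangulation of the Klein bottle.)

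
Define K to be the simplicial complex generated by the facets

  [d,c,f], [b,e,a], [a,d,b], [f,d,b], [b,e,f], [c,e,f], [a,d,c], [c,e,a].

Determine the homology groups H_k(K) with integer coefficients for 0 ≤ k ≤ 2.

We work with the vertex ordering a < b < c < d < e < f. The simplices of K, each written with vertices in increasing order, are:

  0-simplices (6): a, b, c, d, e, f
  1-simplices (12): ab, ac, ad, ae, bd, be, bf, cd, ce, cf, df, ef
  2-simplices (8): abd, abe, acd, ace, bdf, bef, cdf, cef

Hence C_0 ≅ Z^6, C_1 ≅ Z^12, C_2 ≅ Z^8.

∂_1: C_1 → C_0 is given by ∂[p,q] = [q] − [p].
As a 6×12 matrix over Z this has rank 5, with invariant factors (1,1,1,1,1).

∂_2: C_2 → C_1 maps a triangle to the signed sum of its edges. For instance
  ∂acd = cd − ad + ac,
  ∂cdf = df − cf + cd.
As a 12×8 matrix over Z this has rank 7, with invariant factors (1,1,1,1,1,1,1).

From H_k ≅ ker(∂_k) / im(∂_{k+1}) we obtain:

  H_0: rank C_0 − rank ∂_1 = 6 − 5 = 1, and the invariant factors of ∂_1 are all 1, so H_0 ≅ Z.
  H_1: rank ker ∂_1 − rank ∂_2 = (12 − 5) − 7 = 0, and the invariant factors of ∂_2 are all 1, so H_1 ≅ 0.
  H_2: rank ker ∂_2 − rank ∂_3 = (8 − 7) − 0 = 1, and there is no ∂_3, so H_2 ≅ Z.

H_0 ≅ Z,  H_1 = 0,  H_2 ≅ Z.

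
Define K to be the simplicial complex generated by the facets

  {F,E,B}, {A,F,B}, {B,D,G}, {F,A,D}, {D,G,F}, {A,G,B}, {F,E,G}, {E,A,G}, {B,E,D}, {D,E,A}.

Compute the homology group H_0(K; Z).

Fix the vertex order A < B < D < E < F < G and write every simplex with vertices in increasing order. Then dim K = 2 and the simplices of K are:

  0-simplices (6): A, B, D, E, F, G
  1-simplices (15): AB, AD, AE, AF, AG, BD, BE, BF, BG, DE, DF, DG, EF, EG, FG
  2-simplices (10): ABF, ABG, ADE, ADF, AEG, BDE, BDG, BEF, DFG, EFG

Hence C_0 ≅ Z^6, C_1 ≅ Z^15, C_2 ≅ Z^10.

Boundary ∂_1: C_1 → C_0 sends each edge [p,q] (with p < q) to q − p. For instance
  ∂BE = E − B.
The resulting 6×15 matrix has rank 5, and its Smith normal form has invariant factors (1,1,1,1,1).

∂_2: C_2 → C_1 sends each 2-simplex [p,q,r] to [q,r] − [p,r] + [p,q]. For instance
  ∂EFG = FG − EG + EF,
  ∂BEF = EF − BF + BE.
The 15×10 boundary matrix has rank 10 and Smith normal form diag(1,1,1,1,1,1,1,1,1,2).

From H_k ≅ ker(∂_k) / im(∂_{k+1}) we obtain:

  H_0: rank C_0 − rank ∂_1 = 6 − 5 = 1, and the invariant factors of ∂_1 are all 1, so H_0 = Z.

(K is a triangulation of the real projective plane RP^2.)

H_0 ≅ Z.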